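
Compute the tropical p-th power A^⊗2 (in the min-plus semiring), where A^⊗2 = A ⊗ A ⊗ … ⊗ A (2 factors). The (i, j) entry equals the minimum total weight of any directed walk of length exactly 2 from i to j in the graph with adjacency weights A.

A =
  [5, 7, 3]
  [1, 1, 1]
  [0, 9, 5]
A^⊗2 =
  [3, 8, 8]
  [1, 2, 2]
  [5, 7, 3]

Each entry (A^⊗2)_ij equals the minimum over all length-2 walks i = v_0 → v_1 → … → v_2 = j of Σ_t A[v_t][v_{t+1}]. For example, for (i, j) = (0, 2) we minimise over 3 possible intermediate vertex sequences; the minimum is 8, attained along the walk 0 → 0 → 2.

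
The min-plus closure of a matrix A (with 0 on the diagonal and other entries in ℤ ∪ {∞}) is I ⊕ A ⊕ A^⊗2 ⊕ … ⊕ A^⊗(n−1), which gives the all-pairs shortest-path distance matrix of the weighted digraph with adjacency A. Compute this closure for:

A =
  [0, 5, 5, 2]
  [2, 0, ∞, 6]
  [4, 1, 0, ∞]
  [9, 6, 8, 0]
Closure =
  [0, 5, 5, 2]
  [2, 0, 7, 4]
  [3, 1, 0, 5]
  [8, 6, 8, 0]

This is the Floyd-Warshall all-pairs shortest-path computation. For each intermediate vertex k = 0, 1, …, 3, update dist[i][j] ← min(dist[i][j], dist[i][k] + dist[k][j]). The final matrix gives, for each (i, j), the minimum total weight of any directed path from i to j (possibly empty when i = j).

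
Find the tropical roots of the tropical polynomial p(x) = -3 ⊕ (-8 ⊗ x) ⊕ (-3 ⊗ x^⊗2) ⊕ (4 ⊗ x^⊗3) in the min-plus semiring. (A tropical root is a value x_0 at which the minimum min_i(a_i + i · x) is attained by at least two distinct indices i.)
Roots: {-7, -5, 5}

Each tropical root is a break point of the lower envelope of the lines y = a_i + i · x (there are 4 lines, with slopes 0, 1, ..., 3). Only the lines that attain the minimum somewhere contribute to roots; other lines are dominated. Here the surviving (envelope) indices are i = 3, i = 2, i = 1, i = 0.
Intersections between consecutive envelope lines give the roots: for adjacent envelope indices i < j the intersection is x = (a_i − a_j) / (j − i). Reading off the sorted break points: {-7, -5, 5}.
Verification: at each break x_0, at least two indices attain the minimum of min_i(a_i + i · x_0).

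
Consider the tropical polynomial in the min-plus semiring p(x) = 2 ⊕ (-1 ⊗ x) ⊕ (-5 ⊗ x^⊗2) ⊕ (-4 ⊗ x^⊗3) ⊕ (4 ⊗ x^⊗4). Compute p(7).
p(7) = 2

A tropical monomial a ⊗ x^⊗i evaluates to a + i · x. Evaluating each term at x = 7:
  Term 0 contributes 2 + 0 · 7 = 2
  Term 1 contributes -1 + 1 · 7 = 6
  Term 2 contributes -5 + 2 · 7 = 9
  Term 3 contributes -4 + 3 · 7 = 17
  Term 4 contributes 4 + 4 · 7 = 32
p(7) = ⊕ of these = min[2, 6, 9, 17, 32] = 2.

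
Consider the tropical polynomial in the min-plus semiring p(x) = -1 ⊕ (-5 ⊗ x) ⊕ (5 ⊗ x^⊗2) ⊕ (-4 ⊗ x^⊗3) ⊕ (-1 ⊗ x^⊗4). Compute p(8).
p(8) = -1

A tropical monomial a ⊗ x^⊗i evaluates to a + i · x. Evaluating each term at x = 8:
  Term 0 contributes -1 + 0 · 8 = -1
  Term 1 contributes -5 + 1 · 8 = 3
  Term 2 contributes 5 + 2 · 8 = 21
  Term 3 contributes -4 + 3 · 8 = 20
  Term 4 contributes -1 + 4 · 8 = 31
p(8) = ⊕ of these = min[-1, 3, 21, 20, 31] = -1.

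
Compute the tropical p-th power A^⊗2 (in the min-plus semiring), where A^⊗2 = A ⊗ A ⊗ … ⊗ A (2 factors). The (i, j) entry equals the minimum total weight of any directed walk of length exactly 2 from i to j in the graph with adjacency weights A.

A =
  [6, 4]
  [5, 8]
A^⊗2 =
  [9, 10]
  [11, 9]

Each entry (A^⊗2)_ij equals the minimum over all length-2 walks i = v_0 → v_1 → … → v_2 = j of Σ_t A[v_t][v_{t+1}]. For example, for (i, j) = (0, 1) we minimise over 2 possible intermediate vertex sequences; the minimum is 10, attained along the walk 0 → 0 → 1.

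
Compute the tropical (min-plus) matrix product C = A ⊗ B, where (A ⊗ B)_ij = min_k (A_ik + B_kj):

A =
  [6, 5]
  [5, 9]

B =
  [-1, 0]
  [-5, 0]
A ⊗ B =
  [0, 5]
  [4, 5]

Apply the min-plus product entry-by-entry:
  C[0][0] = min over k of (A[0][0] + B[0][0] = 6 + -1 = 5, A[0][1] + B[1][0] = 5 + -5 = 0) = 0 (attained at k = 1)
  C[0][1] = min over k of (A[0][0] + B[0][1] = 6 + 0 = 6, A[0][1] + B[1][1] = 5 + 0 = 5) = 5 (attained at k = 1)
  C[1][0] = min over k of (A[1][0] + B[0][0] = 5 + -1 = 4, A[1][1] + B[1][0] = 9 + -5 = 4) = 4 (attained at k = 0)
  C[1][1] = min over k of (A[1][0] + B[0][1] = 5 + 0 = 5, A[1][1] + B[1][1] = 9 + 0 = 9) = 5 (attained at k = 0)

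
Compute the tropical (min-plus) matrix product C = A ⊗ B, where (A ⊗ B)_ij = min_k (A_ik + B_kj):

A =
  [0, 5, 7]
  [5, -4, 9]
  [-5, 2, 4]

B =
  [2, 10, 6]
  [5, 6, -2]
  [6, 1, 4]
A ⊗ B =
  [2, 8, 3]
  [1, 2, -6]
  [-3, 5, 0]

Apply the min-plus product entry-by-entry:
  C[0][0] = min over k of (A[0][0] + B[0][0] = 0 + 2 = 2, A[0][1] + B[1][0] = 5 + 5 = 10, A[0][2] + B[2][0] = 7 + 6 = 13) = 2 (attained at k = 0)
  C[0][1] = min over k of (A[0][0] + B[0][1] = 0 + 10 = 10, A[0][1] + B[1][1] = 5 + 6 = 11, A[0][2] + B[2][1] = 7 + 1 = 8) = 8 (attained at k = 2)
  C[0][2] = min over k of (A[0][0] + B[0][2] = 0 + 6 = 6, A[0][1] + B[1][2] = 5 + -2 = 3, A[0][2] + B[2][2] = 7 + 4 = 11) = 3 (attained at k = 1)
  C[1][0] = min over k of (A[1][0] + B[0][0] = 5 + 2 = 7, A[1][1] + B[1][0] = -4 + 5 = 1, A[1][2] + B[2][0] = 9 + 6 = 15) = 1 (attained at k = 1)
  C[1][1] = min over k of (A[1][0] + B[0][1] = 5 + 10 = 15, A[1][1] + B[1][1] = -4 + 6 = 2, A[1][2] + B[2][1] = 9 + 1 = 10) = 2 (attained at k = 1)
  C[1][2] = min over k of (A[1][0] + B[0][2] = 5 + 6 = 11, A[1][1] + B[1][2] = -4 + -2 = -6, A[1][2] + B[2][2] = 9 + 4 = 13) = -6 (attained at k = 1)
  C[2][0] = min over k of (A[2][0] + B[0][0] = -5 + 2 = -3, A[2][1] + B[1][0] = 2 + 5 = 7, A[2][2] + B[2][0] = 4 + 6 = 10) = -3 (attained at k = 0)
  C[2][1] = min over k of (A[2][0] + B[0][1] = -5 + 10 = 5, A[2][1] + B[1][1] = 2 + 6 = 8, A[2][2] + B[2][1] = 4 + 1 = 5) = 5 (attained at k = 0)
  C[2][2] = min over k of (A[2][0] + B[0][2] = -5 + 6 = 1, A[2][1] + B[1][2] = 2 + -2 = 0, A[2][2] + B[2][2] = 4 + 4 = 8) = 0 (attained at k = 1)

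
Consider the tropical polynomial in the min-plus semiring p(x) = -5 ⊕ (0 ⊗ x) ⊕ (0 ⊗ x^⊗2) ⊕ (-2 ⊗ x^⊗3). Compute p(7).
p(7) = -5

A tropical monomial a ⊗ x^⊗i evaluates to a + i · x. Evaluating each term at x = 7:
  Term 0 contributes -5 + 0 · 7 = -5
  Term 1 contributes 0 + 1 · 7 = 7
  Term 2 contributes 0 + 2 · 7 = 14
  Term 3 contributes -2 + 3 · 7 = 19
p(7) = ⊕ of these = min[-5, 7, 14, 19] = -5.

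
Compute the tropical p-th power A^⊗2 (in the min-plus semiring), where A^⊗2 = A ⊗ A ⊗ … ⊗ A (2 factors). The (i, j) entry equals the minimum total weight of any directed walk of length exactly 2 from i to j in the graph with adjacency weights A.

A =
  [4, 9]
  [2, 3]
A^⊗2 =
  [8, 12]
  [5, 6]

Each entry (A^⊗2)_ij equals the minimum over all length-2 walks i = v_0 → v_1 → … → v_2 = j of Σ_t A[v_t][v_{t+1}]. For example, for (i, j) = (0, 1) we minimise over 2 possible intermediate vertex sequences; the minimum is 12, attained along the walk 0 → 1 → 1.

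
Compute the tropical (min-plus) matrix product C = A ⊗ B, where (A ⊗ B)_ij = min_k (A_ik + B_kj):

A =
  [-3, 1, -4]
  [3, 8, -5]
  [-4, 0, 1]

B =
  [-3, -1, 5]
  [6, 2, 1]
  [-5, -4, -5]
A ⊗ B =
  [-9, -8, -9]
  [-10, -9, -10]
  [-7, -5, -4]

Apply the min-plus product entry-by-entry:
  C[0][0] = min over k of (A[0][0] + B[0][0] = -3 + -3 = -6, A[0][1] + B[1][0] = 1 + 6 = 7, A[0][2] + B[2][0] = -4 + -5 = -9) = -9 (attained at k = 2)
  C[0][1] = min over k of (A[0][0] + B[0][1] = -3 + -1 = -4, A[0][1] + B[1][1] = 1 + 2 = 3, A[0][2] + B[2][1] = -4 + -4 = -8) = -8 (attained at k = 2)
  C[0][2] = min over k of (A[0][0] + B[0][2] = -3 + 5 = 2, A[0][1] + B[1][2] = 1 + 1 = 2, A[0][2] + B[2][2] = -4 + -5 = -9) = -9 (attained at k = 2)
  C[1][0] = min over k of (A[1][0] + B[0][0] = 3 + -3 = 0, A[1][1] + B[1][0] = 8 + 6 = 14, A[1][2] + B[2][0] = -5 + -5 = -10) = -10 (attained at k = 2)
  C[1][1] = min over k of (A[1][0] + B[0][1] = 3 + -1 = 2, A[1][1] + B[1][1] = 8 + 2 = 10, A[1][2] + B[2][1] = -5 + -4 = -9) = -9 (attained at k = 2)
  C[1][2] = min over k of (A[1][0] + B[0][2] = 3 + 5 = 8, A[1][1] + B[1][2] = 8 + 1 = 9, A[1][2] + B[2][2] = -5 + -5 = -10) = -10 (attained at k = 2)
  C[2][0] = min over k of (A[2][0] + B[0][0] = -4 + -3 = -7, A[2][1] + B[1][0] = 0 + 6 = 6, A[2][2] + B[2][0] = 1 + -5 = -4) = -7 (attained at k = 0)
  C[2][1] = min over k of (A[2][0] + B[0][1] = -4 + -1 = -5, A[2][1] + B[1][1] = 0 + 2 = 2, A[2][2] + B[2][1] = 1 + -4 = -3) = -5 (attained at k = 0)
  C[2][2] = min over k of (A[2][0] + B[0][2] = -4 + 5 = 1, A[2][1] + B[1][2] = 0 + 1 = 1, A[2][2] + B[2][2] = 1 + -5 = -4) = -4 (attained at k = 2)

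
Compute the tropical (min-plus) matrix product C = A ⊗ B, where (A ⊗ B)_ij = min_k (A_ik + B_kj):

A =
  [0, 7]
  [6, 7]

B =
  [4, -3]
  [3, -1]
A ⊗ B =
  [4, -3]
  [10, 3]

Apply the min-plus product entry-by-entry:
  C[0][0] = min over k of (A[0][0] + B[0][0] = 0 + 4 = 4, A[0][1] + B[1][0] = 7 + 3 = 10) = 4 (attained at k = 0)
  C[0][1] = min over k of (A[0][0] + B[0][1] = 0 + -3 = -3, A[0][1] + B[1][1] = 7 + -1 = 6) = -3 (attained at k = 0)
  C[1][0] = min over k of (A[1][0] + B[0][0] = 6 + 4 = 10, A[1][1] + B[1][0] = 7 + 3 = 10) = 10 (attained at k = 0)
  C[1][1] = min over k of (A[1][0] + B[0][1] = 6 + -3 = 3, A[1][1] + B[1][1] = 7 + -1 = 6) = 3 (attained at k = 0)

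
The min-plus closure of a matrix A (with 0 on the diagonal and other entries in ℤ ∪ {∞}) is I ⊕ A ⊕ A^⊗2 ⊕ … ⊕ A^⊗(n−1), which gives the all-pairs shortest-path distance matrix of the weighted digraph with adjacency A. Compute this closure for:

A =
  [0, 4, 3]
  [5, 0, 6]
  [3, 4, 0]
Closure =
  [0, 4, 3]
  [5, 0, 6]
  [3, 4, 0]

This is the Floyd-Warshall all-pairs shortest-path computation. For each intermediate vertex k = 0, 1, …, 2, update dist[i][j] ← min(dist[i][j], dist[i][k] + dist[k][j]). The final matrix gives, for each (i, j), the minimum total weight of any directed path from i to j (possibly empty when i = j).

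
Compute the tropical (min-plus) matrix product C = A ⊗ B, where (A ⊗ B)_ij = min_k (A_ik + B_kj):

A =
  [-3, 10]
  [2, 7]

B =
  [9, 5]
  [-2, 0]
A ⊗ B =
  [6, 2]
  [5, 7]

Apply the min-plus product entry-by-entry:
  C[0][0] = min over k of (A[0][0] + B[0][0] = -3 + 9 = 6, A[0][1] + B[1][0] = 10 + -2 = 8) = 6 (attained at k = 0)
  C[0][1] = min over k of (A[0][0] + B[0][1] = -3 + 5 = 2, A[0][1] + B[1][1] = 10 + 0 = 10) = 2 (attained at k = 0)
  C[1][0] = min over k of (A[1][0] + B[0][0] = 2 + 9 = 11, A[1][1] + B[1][0] = 7 + -2 = 5) = 5 (attained at k = 1)
  C[1][1] = min over k of (A[1][0] + B[0][1] = 2 + 5 = 7, A[1][1] + B[1][1] = 7 + 0 = 7) = 7 (attained at k = 0)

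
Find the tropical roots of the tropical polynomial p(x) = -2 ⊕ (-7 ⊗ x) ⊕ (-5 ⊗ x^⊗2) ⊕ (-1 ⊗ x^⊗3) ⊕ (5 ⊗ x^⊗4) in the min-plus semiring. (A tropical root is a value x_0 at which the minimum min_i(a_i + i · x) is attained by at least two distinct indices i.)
Roots: {-6, -4, -2, 5}

Each tropical root is a break point of the lower envelope of the lines y = a_i + i · x (there are 5 lines, with slopes 0, 1, ..., 4). Only the lines that attain the minimum somewhere contribute to roots; other lines are dominated. Here the surviving (envelope) indices are i = 4, i = 3, i = 2, i = 1, i = 0.
Intersections between consecutive envelope lines give the roots: for adjacent envelope indices i < j the intersection is x = (a_i − a_j) / (j − i). Reading off the sorted break points: {-6, -4, -2, 5}.
Verification: at each break x_0, at least two indices attain the minimum of min_i(a_i + i · x_0).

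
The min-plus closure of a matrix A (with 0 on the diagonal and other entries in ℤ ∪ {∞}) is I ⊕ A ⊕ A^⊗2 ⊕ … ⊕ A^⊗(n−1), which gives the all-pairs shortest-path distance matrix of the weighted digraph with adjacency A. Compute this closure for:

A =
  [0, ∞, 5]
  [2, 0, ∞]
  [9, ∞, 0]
Closure =
  [0, ∞, 5]
  [2, 0, 7]
  [9, ∞, 0]

This is the Floyd-Warshall all-pairs shortest-path computation. For each intermediate vertex k = 0, 1, …, 2, update dist[i][j] ← min(dist[i][j], dist[i][k] + dist[k][j]). The final matrix gives, for each (i, j), the minimum total weight of any directed path from i to j (possibly empty when i = j).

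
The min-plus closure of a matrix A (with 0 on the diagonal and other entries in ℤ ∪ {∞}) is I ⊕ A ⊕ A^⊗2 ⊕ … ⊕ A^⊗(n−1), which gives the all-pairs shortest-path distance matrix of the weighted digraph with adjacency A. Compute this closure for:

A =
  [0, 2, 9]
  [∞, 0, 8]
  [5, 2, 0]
Closure =
  [0, 2, 9]
  [13, 0, 8]
  [5, 2, 0]

This is the Floyd-Warshall all-pairs shortest-path computation. For each intermediate vertex k = 0, 1, …, 2, update dist[i][j] ← min(dist[i][j], dist[i][k] + dist[k][j]). The final matrix gives, for each (i, j), the minimum total weight of any directed path from i to j (possibly empty when i = j).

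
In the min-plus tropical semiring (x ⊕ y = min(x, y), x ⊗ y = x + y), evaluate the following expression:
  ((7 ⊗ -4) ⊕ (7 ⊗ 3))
((7 ⊗ -4) ⊕ (7 ⊗ 3)) = 3

Expand innermost to outermost. Recall ⊕ takes the minimum of its arguments and ⊗ takes their sum. Working out the expression ((7 ⊗ -4) ⊕ (7 ⊗ 3)) gives 3.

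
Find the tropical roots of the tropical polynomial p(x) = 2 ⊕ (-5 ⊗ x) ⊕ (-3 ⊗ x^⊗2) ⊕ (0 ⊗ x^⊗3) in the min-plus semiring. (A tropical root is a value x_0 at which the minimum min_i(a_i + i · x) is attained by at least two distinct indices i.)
Roots: {-3, -2, 7}

Each tropical root is a break point of the lower envelope of the lines y = a_i + i · x (there are 4 lines, with slopes 0, 1, ..., 3). Only the lines that attain the minimum somewhere contribute to roots; other lines are dominated. Here the surviving (envelope) indices are i = 3, i = 2, i = 1, i = 0.
Intersections between consecutive envelope lines give the roots: for adjacent envelope indices i < j the intersection is x = (a_i − a_j) / (j − i). Reading off the sorted break points: {-3, -2, 7}.
Verification: at each break x_0, at least two indices attain the minimum of min_i(a_i + i · x_0).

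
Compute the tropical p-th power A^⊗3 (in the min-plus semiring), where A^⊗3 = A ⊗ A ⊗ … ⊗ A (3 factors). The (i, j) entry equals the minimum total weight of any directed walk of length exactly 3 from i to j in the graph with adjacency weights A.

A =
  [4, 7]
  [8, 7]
A^⊗3 =
  [12, 15]
  [16, 19]

Each entry (A^⊗3)_ij equals the minimum over all length-3 walks i = v_0 → v_1 → … → v_3 = j of Σ_t A[v_t][v_{t+1}]. For example, for (i, j) = (0, 1) we minimise over 4 possible intermediate vertex sequences; the minimum is 15, attained along the walk 0 → 0 → 0 → 1.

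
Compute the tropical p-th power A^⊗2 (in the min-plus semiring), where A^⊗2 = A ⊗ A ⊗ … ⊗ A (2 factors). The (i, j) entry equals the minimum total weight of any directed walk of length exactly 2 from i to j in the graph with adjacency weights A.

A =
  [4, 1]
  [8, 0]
A^⊗2 =
  [8, 1]
  [8, 0]

Each entry (A^⊗2)_ij equals the minimum over all length-2 walks i = v_0 → v_1 → … → v_2 = j of Σ_t A[v_t][v_{t+1}]. For example, for (i, j) = (0, 1) we minimise over 2 possible intermediate vertex sequences; the minimum is 1, attained along the walk 0 → 1 → 1.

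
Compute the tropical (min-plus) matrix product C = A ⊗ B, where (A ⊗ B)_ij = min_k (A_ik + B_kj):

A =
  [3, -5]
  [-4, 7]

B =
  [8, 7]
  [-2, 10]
A ⊗ B =
  [-7, 5]
  [4, 3]

Apply the min-plus product entry-by-entry:
  C[0][0] = min over k of (A[0][0] + B[0][0] = 3 + 8 = 11, A[0][1] + B[1][0] = -5 + -2 = -7) = -7 (attained at k = 1)
  C[0][1] = min over k of (A[0][0] + B[0][1] = 3 + 7 = 10, A[0][1] + B[1][1] = -5 + 10 = 5) = 5 (attained at k = 1)
  C[1][0] = min over k of (A[1][0] + B[0][0] = -4 + 8 = 4, A[1][1] + B[1][0] = 7 + -2 = 5) = 4 (attained at k = 0)
  C[1][1] = min over k of (A[1][0] + B[0][1] = -4 + 7 = 3, A[1][1] + B[1][1] = 7 + 10 = 17) = 3 (attained at k = 0)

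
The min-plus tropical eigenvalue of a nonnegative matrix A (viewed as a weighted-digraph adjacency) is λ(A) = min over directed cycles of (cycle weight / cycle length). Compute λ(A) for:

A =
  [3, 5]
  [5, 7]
λ(A) = 3

Enumerate directed cycles and compute their means (weight / length). Sample:
  cycle 0 → 0: weight = 3, length = 1, mean = 3/1 ≈ 3.000
  cycle 1 → 1: weight = 7, length = 1, mean = 7/1 ≈ 7.000
  cycle 0 → 1 → 0: weight = 10, length = 2, mean = 10/2 ≈ 5.000
  cycle 1 → 0 → 1: weight = 10, length = 2, mean = 10/2 ≈ 5.000
Minimum mean = 3.000, attained e.g. along the cycle 0 → 0 with weight 3 and length 1. So λ(A) = 3/1 = 3.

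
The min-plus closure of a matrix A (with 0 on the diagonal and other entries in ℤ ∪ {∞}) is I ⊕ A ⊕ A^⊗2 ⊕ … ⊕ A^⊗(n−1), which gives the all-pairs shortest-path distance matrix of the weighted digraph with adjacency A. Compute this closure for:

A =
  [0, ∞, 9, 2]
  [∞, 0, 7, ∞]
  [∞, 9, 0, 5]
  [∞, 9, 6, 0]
Closure =
  [0, 11, 8, 2]
  [∞, 0, 7, 12]
  [∞, 9, 0, 5]
  [∞, 9, 6, 0]

This is the Floyd-Warshall all-pairs shortest-path computation. For each intermediate vertex k = 0, 1, …, 3, update dist[i][j] ← min(dist[i][j], dist[i][k] + dist[k][j]). The final matrix gives, for each (i, j), the minimum total weight of any directed path from i to j (possibly empty when i = j).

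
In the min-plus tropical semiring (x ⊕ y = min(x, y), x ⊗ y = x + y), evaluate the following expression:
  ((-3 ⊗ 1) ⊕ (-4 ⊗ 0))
((-3 ⊗ 1) ⊕ (-4 ⊗ 0)) = -4

Expand innermost to outermost. Recall ⊕ takes the minimum of its arguments and ⊗ takes their sum. Working out the expression ((-3 ⊗ 1) ⊕ (-4 ⊗ 0)) gives -4.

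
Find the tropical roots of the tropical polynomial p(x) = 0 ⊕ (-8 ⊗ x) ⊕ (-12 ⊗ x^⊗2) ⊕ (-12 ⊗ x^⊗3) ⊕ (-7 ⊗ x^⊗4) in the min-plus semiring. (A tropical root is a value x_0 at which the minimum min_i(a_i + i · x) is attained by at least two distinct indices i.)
Roots: {-5, 0, 4, 8}

Each tropical root is a break point of the lower envelope of the lines y = a_i + i · x (there are 5 lines, with slopes 0, 1, ..., 4). Only the lines that attain the minimum somewhere contribute to roots; other lines are dominated. Here the surviving (envelope) indices are i = 4, i = 3, i = 2, i = 1, i = 0.
Intersections between consecutive envelope lines give the roots: for adjacent envelope indices i < j the intersection is x = (a_i − a_j) / (j − i). Reading off the sorted break points: {-5, 0, 4, 8}.
Verification: at each break x_0, at least two indices attain the minimum of min_i(a_i + i · x_0).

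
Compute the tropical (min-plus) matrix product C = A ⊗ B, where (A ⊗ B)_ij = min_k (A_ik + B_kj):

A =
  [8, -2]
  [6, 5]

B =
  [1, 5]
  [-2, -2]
A ⊗ B =
  [-4, -4]
  [3, 3]

Apply the min-plus product entry-by-entry:
  C[0][0] = min over k of (A[0][0] + B[0][0] = 8 + 1 = 9, A[0][1] + B[1][0] = -2 + -2 = -4) = -4 (attained at k = 1)
  C[0][1] = min over k of (A[0][0] + B[0][1] = 8 + 5 = 13, A[0][1] + B[1][1] = -2 + -2 = -4) = -4 (attained at k = 1)
  C[1][0] = min over k of (A[1][0] + B[0][0] = 6 + 1 = 7, A[1][1] + B[1][0] = 5 + -2 = 3) = 3 (attained at k = 1)
  C[1][1] = min over k of (A[1][0] + B[0][1] = 6 + 5 = 11, A[1][1] + B[1][1] = 5 + -2 = 3) = 3 (attained at k = 1)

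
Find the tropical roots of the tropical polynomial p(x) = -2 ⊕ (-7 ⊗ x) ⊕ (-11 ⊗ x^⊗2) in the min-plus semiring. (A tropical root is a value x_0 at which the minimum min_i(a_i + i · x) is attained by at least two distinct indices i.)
Roots: {4, 5}

Each tropical root is a break point of the lower envelope of the lines y = a_i + i · x (there are 3 lines, with slopes 0, 1, ..., 2). Only the lines that attain the minimum somewhere contribute to roots; other lines are dominated. Here the surviving (envelope) indices are i = 2, i = 1, i = 0.
Intersections between consecutive envelope lines give the roots: for adjacent envelope indices i < j the intersection is x = (a_i − a_j) / (j − i). Reading off the sorted break points: {4, 5}.
Verification: at each break x_0, at least two indices attain the minimum of min_i(a_i + i · x_0).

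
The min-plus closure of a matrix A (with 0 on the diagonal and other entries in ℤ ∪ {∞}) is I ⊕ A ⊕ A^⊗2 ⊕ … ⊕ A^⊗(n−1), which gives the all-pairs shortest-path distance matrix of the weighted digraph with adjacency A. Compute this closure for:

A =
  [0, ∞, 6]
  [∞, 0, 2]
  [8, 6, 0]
Closure =
  [0, 12, 6]
  [10, 0, 2]
  [8, 6, 0]

This is the Floyd-Warshall all-pairs shortest-path computation. For each intermediate vertex k = 0, 1, …, 2, update dist[i][j] ← min(dist[i][j], dist[i][k] + dist[k][j]). The final matrix gives, for each (i, j), the minimum total weight of any directed path from i to j (possibly empty when i = j).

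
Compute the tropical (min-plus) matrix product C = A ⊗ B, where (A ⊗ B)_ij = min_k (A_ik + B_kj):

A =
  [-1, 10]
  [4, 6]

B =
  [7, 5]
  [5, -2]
A ⊗ B =
  [6, 4]
  [11, 4]

Apply the min-plus product entry-by-entry:
  C[0][0] = min over k of (A[0][0] + B[0][0] = -1 + 7 = 6, A[0][1] + B[1][0] = 10 + 5 = 15) = 6 (attained at k = 0)
  C[0][1] = min over k of (A[0][0] + B[0][1] = -1 + 5 = 4, A[0][1] + B[1][1] = 10 + -2 = 8) = 4 (attained at k = 0)
  C[1][0] = min over k of (A[1][0] + B[0][0] = 4 + 7 = 11, A[1][1] + B[1][0] = 6 + 5 = 11) = 11 (attained at k = 0)
  C[1][1] = min over k of (A[1][0] + B[0][1] = 4 + 5 = 9, A[1][1] + B[1][1] = 6 + -2 = 4) = 4 (attained at k = 1)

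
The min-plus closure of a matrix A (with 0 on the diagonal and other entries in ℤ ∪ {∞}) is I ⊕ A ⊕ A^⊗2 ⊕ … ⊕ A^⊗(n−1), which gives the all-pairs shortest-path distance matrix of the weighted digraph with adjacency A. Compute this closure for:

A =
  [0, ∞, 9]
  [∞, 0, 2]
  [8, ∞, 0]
Closure =
  [0, ∞, 9]
  [10, 0, 2]
  [8, ∞, 0]

This is the Floyd-Warshall all-pairs shortest-path computation. For each intermediate vertex k = 0, 1, …, 2, update dist[i][j] ← min(dist[i][j], dist[i][k] + dist[k][j]). The final matrix gives, for each (i, j), the minimum total weight of any directed path from i to j (possibly empty when i = j).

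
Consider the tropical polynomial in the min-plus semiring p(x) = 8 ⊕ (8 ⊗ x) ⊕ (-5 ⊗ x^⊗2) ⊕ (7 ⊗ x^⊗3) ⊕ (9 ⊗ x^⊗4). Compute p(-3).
p(-3) = -11

A tropical monomial a ⊗ x^⊗i evaluates to a + i · x. Evaluating each term at x = -3:
  Term 0 contributes 8 + 0 · -3 = 8
  Term 1 contributes 8 + 1 · -3 = 5
  Term 2 contributes -5 + 2 · -3 = -11
  Term 3 contributes 7 + 3 · -3 = -2
  Term 4 contributes 9 + 4 · -3 = -3
p(-3) = ⊕ of these = min[8, 5, -11, -2, -3] = -11.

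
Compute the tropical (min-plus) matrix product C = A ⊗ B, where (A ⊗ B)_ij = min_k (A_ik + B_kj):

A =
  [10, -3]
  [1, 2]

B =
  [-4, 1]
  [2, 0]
A ⊗ B =
  [-1, -3]
  [-3, 2]

Apply the min-plus product entry-by-entry:
  C[0][0] = min over k of (A[0][0] + B[0][0] = 10 + -4 = 6, A[0][1] + B[1][0] = -3 + 2 = -1) = -1 (attained at k = 1)
  C[0][1] = min over k of (A[0][0] + B[0][1] = 10 + 1 = 11, A[0][1] + B[1][1] = -3 + 0 = -3) = -3 (attained at k = 1)
  C[1][0] = min over k of (A[1][0] + B[0][0] = 1 + -4 = -3, A[1][1] + B[1][0] = 2 + 2 = 4) = -3 (attained at k = 0)
  C[1][1] = min over k of (A[1][0] + B[0][1] = 1 + 1 = 2, A[1][1] + B[1][1] = 2 + 0 = 2) = 2 (attained at k = 0)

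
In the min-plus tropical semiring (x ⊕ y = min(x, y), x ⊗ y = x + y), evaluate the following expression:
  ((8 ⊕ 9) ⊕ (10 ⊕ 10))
((8 ⊕ 9) ⊕ (10 ⊕ 10)) = 8

Expand innermost to outermost. Recall ⊕ takes the minimum of its arguments and ⊗ takes their sum. Working out the expression ((8 ⊕ 9) ⊕ (10 ⊕ 10)) gives 8.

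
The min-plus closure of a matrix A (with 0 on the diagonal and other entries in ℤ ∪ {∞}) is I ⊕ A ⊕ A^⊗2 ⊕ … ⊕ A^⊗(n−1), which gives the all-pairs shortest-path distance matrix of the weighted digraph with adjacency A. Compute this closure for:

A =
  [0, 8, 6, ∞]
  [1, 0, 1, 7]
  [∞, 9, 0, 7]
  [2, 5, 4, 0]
Closure =
  [0, 8, 6, 13]
  [1, 0, 1, 7]
  [9, 9, 0, 7]
  [2, 5, 4, 0]

This is the Floyd-Warshall all-pairs shortest-path computation. For each intermediate vertex k = 0, 1, …, 3, update dist[i][j] ← min(dist[i][j], dist[i][k] + dist[k][j]). The final matrix gives, for each (i, j), the minimum total weight of any directed path from i to j (possibly empty when i = j).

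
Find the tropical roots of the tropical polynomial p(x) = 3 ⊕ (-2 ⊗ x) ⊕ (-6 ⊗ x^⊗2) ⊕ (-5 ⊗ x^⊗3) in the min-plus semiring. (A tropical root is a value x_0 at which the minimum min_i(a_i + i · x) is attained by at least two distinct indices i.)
Roots: {-1, 4, 5}

Each tropical root is a break point of the lower envelope of the lines y = a_i + i · x (there are 4 lines, with slopes 0, 1, ..., 3). Only the lines that attain the minimum somewhere contribute to roots; other lines are dominated. Here the surviving (envelope) indices are i = 3, i = 2, i = 1, i = 0.
Intersections between consecutive envelope lines give the roots: for adjacent envelope indices i < j the intersection is x = (a_i − a_j) / (j − i). Reading off the sorted break points: {-1, 4, 5}.
Verification: at each break x_0, at least two indices attain the minimum of min_i(a_i + i · x_0).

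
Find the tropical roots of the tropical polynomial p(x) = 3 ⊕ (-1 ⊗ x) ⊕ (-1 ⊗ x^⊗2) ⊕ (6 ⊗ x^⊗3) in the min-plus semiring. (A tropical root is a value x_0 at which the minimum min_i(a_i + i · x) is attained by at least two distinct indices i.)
Roots: {-7, 0, 4}

Each tropical root is a break point of the lower envelope of the lines y = a_i + i · x (there are 4 lines, with slopes 0, 1, ..., 3). Only the lines that attain the minimum somewhere contribute to roots; other lines are dominated. Here the surviving (envelope) indices are i = 3, i = 2, i = 1, i = 0.
Intersections between consecutive envelope lines give the roots: for adjacent envelope indices i < j the intersection is x = (a_i − a_j) / (j − i). Reading off the sorted break points: {-7, 0, 4}.
Verification: at each break x_0, at least two indices attain the minimum of min_i(a_i + i · x_0).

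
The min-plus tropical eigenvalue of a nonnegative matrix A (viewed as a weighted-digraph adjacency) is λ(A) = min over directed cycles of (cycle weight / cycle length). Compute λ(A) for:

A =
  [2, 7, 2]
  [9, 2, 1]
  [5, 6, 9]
λ(A) = 2

Enumerate directed cycles and compute their means (weight / length). Sample:
  cycle 0 → 0: weight = 2, length = 1, mean = 2/1 ≈ 2.000
  cycle 1 → 1: weight = 2, length = 1, mean = 2/1 ≈ 2.000
  cycle 2 → 2: weight = 9, length = 1, mean = 9/1 ≈ 9.000
  cycle 0 → 1 → 0: weight = 16, length = 2, mean = 16/2 ≈ 8.000
  cycle 0 → 2 → 0: weight = 7, length = 2, mean = 7/2 ≈ 3.500
  cycle 1 → 0 → 1: weight = 16, length = 2, mean = 16/2 ≈ 8.000
Minimum mean = 2.000, attained e.g. along the cycle 0 → 0 with weight 2 and length 1. So λ(A) = 2/1 = 2.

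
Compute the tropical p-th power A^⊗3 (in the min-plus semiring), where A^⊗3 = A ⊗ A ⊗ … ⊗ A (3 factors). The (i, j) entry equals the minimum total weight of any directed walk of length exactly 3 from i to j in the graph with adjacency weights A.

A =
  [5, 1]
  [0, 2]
A^⊗3 =
  [3, 2]
  [1, 3]

Each entry (A^⊗3)_ij equals the minimum over all length-3 walks i = v_0 → v_1 → … → v_3 = j of Σ_t A[v_t][v_{t+1}]. For example, for (i, j) = (0, 1) we minimise over 4 possible intermediate vertex sequences; the minimum is 2, attained along the walk 0 → 1 → 0 → 1.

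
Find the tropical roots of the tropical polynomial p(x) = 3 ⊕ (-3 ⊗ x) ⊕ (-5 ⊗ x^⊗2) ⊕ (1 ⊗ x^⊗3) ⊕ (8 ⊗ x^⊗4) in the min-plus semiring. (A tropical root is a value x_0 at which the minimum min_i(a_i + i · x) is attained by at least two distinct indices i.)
Roots: {-7, -6, 2, 6}

Each tropical root is a break point of the lower envelope of the lines y = a_i + i · x (there are 5 lines, with slopes 0, 1, ..., 4). Only the lines that attain the minimum somewhere contribute to roots; other lines are dominated. Here the surviving (envelope) indices are i = 4, i = 3, i = 2, i = 1, i = 0.
Intersections between consecutive envelope lines give the roots: for adjacent envelope indices i < j the intersection is x = (a_i − a_j) / (j − i). Reading off the sorted break points: {-7, -6, 2, 6}.
Verification: at each break x_0, at least two indices attain the minimum of min_i(a_i + i · x_0).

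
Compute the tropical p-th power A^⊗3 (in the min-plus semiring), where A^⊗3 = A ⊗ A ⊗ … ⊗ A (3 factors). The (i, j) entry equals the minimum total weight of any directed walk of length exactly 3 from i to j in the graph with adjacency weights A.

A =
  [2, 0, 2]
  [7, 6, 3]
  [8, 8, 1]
A^⊗3 =
  [6, 4, 4]
  [11, 9, 5]
  [10, 9, 3]

Each entry (A^⊗3)_ij equals the minimum over all length-3 walks i = v_0 → v_1 → … → v_3 = j of Σ_t A[v_t][v_{t+1}]. For example, for (i, j) = (0, 2) we minimise over 9 possible intermediate vertex sequences; the minimum is 4, attained along the walk 0 → 1 → 2 → 2.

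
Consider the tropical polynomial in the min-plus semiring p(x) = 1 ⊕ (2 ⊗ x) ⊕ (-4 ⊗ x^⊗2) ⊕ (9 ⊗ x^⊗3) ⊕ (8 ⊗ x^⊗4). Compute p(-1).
p(-1) = -6

A tropical monomial a ⊗ x^⊗i evaluates to a + i · x. Evaluating each term at x = -1:
  Term 0 contributes 1 + 0 · -1 = 1
  Term 1 contributes 2 + 1 · -1 = 1
  Term 2 contributes -4 + 2 · -1 = -6
  Term 3 contributes 9 + 3 · -1 = 6
  Term 4 contributes 8 + 4 · -1 = 4
p(-1) = ⊕ of these = min[1, 1, -6, 6, 4] = -6.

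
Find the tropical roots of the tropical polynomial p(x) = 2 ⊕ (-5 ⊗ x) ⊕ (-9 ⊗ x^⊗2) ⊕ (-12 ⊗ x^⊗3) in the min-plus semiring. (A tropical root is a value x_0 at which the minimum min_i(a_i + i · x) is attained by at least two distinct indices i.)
Roots: {3, 4, 7}

Each tropical root is a break point of the lower envelope of the lines y = a_i + i · x (there are 4 lines, with slopes 0, 1, ..., 3). Only the lines that attain the minimum somewhere contribute to roots; other lines are dominated. Here the surviving (envelope) indices are i = 3, i = 2, i = 1, i = 0.
Intersections between consecutive envelope lines give the roots: for adjacent envelope indices i < j the intersection is x = (a_i − a_j) / (j − i). Reading off the sorted break points: {3, 4, 7}.
Verification: at each break x_0, at least two indices attain the minimum of min_i(a_i + i · x_0).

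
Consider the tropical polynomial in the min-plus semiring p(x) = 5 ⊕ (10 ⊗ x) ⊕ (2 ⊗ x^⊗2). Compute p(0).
p(0) = 2

A tropical monomial a ⊗ x^⊗i evaluates to a + i · x. Evaluating each term at x = 0:
  Term 0 contributes 5 + 0 · 0 = 5
  Term 1 contributes 10 + 1 · 0 = 10
  Term 2 contributes 2 + 2 · 0 = 2
p(0) = ⊕ of these = min[5, 10, 2] = 2.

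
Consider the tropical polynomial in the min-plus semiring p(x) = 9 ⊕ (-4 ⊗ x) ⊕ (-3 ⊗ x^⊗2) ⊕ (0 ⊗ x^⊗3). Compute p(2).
p(2) = -2

A tropical monomial a ⊗ x^⊗i evaluates to a + i · x. Evaluating each term at x = 2:
  Term 0 contributes 9 + 0 · 2 = 9
  Term 1 contributes -4 + 1 · 2 = -2
  Term 2 contributes -3 + 2 · 2 = 1
  Term 3 contributes 0 + 3 · 2 = 6
p(2) = ⊕ of these = min[9, -2, 1, 6] = -2.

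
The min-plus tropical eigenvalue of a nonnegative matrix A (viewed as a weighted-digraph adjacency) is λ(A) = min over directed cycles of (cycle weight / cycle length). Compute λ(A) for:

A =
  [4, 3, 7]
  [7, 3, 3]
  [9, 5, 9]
λ(A) = 3

Enumerate directed cycles and compute their means (weight / length). Sample:
  cycle 0 → 0: weight = 4, length = 1, mean = 4/1 ≈ 4.000
  cycle 1 → 1: weight = 3, length = 1, mean = 3/1 ≈ 3.000
  cycle 2 → 2: weight = 9, length = 1, mean = 9/1 ≈ 9.000
  cycle 0 → 1 → 0: weight = 10, length = 2, mean = 10/2 ≈ 5.000
  cycle 0 → 2 → 0: weight = 16, length = 2, mean = 16/2 ≈ 8.000
  cycle 1 → 0 → 1: weight = 10, length = 2, mean = 10/2 ≈ 5.000
Minimum mean = 3.000, attained e.g. along the cycle 1 → 1 with weight 3 and length 1. So λ(A) = 3/1 = 3.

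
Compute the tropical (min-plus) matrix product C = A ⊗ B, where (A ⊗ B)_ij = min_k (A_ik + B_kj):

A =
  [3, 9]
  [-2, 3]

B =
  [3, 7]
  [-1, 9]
A ⊗ B =
  [6, 10]
  [1, 5]

Apply the min-plus product entry-by-entry:
  C[0][0] = min over k of (A[0][0] + B[0][0] = 3 + 3 = 6, A[0][1] + B[1][0] = 9 + -1 = 8) = 6 (attained at k = 0)
  C[0][1] = min over k of (A[0][0] + B[0][1] = 3 + 7 = 10, A[0][1] + B[1][1] = 9 + 9 = 18) = 10 (attained at k = 0)
  C[1][0] = min over k of (A[1][0] + B[0][0] = -2 + 3 = 1, A[1][1] + B[1][0] = 3 + -1 = 2) = 1 (attained at k = 0)
  C[1][1] = min over k of (A[1][0] + B[0][1] = -2 + 7 = 5, A[1][1] + B[1][1] = 3 + 9 = 12) = 5 (attained at k = 0)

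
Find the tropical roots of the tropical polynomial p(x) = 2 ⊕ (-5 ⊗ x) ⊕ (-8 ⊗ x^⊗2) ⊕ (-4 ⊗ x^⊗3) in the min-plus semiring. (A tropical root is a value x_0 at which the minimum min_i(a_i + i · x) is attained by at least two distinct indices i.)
Roots: {-4, 3, 7}

Each tropical root is a break point of the lower envelope of the lines y = a_i + i · x (there are 4 lines, with slopes 0, 1, ..., 3). Only the lines that attain the minimum somewhere contribute to roots; other lines are dominated. Here the surviving (envelope) indices are i = 3, i = 2, i = 1, i = 0.
Intersections between consecutive envelope lines give the roots: for adjacent envelope indices i < j the intersection is x = (a_i − a_j) / (j − i). Reading off the sorted break points: {-4, 3, 7}.
Verification: at each break x_0, at least two indices attain the minimum of min_i(a_i + i · x_0).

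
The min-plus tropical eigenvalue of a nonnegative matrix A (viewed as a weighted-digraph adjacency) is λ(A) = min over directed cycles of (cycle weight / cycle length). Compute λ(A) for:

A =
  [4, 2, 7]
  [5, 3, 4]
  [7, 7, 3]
λ(A) = 3

Enumerate directed cycles and compute their means (weight / length). Sample:
  cycle 0 → 0: weight = 4, length = 1, mean = 4/1 ≈ 4.000
  cycle 1 → 1: weight = 3, length = 1, mean = 3/1 ≈ 3.000
  cycle 2 → 2: weight = 3, length = 1, mean = 3/1 ≈ 3.000
  cycle 0 → 1 → 0: weight = 7, length = 2, mean = 7/2 ≈ 3.500
  cycle 0 → 2 → 0: weight = 14, length = 2, mean = 14/2 ≈ 7.000
  cycle 1 → 0 → 1: weight = 7, length = 2, mean = 7/2 ≈ 3.500
Minimum mean = 3.000, attained e.g. along the cycle 1 → 1 with weight 3 and length 1. So λ(A) = 3/1 = 3.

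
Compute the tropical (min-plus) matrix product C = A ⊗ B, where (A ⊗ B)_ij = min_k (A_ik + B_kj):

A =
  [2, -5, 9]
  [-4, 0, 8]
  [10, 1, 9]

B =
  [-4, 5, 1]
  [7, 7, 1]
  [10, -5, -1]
A ⊗ B =
  [-2, 2, -4]
  [-8, 1, -3]
  [6, 4, 2]

Apply the min-plus product entry-by-entry:
  C[0][0] = min over k of (A[0][0] + B[0][0] = 2 + -4 = -2, A[0][1] + B[1][0] = -5 + 7 = 2, A[0][2] + B[2][0] = 9 + 10 = 19) = -2 (attained at k = 0)
  C[0][1] = min over k of (A[0][0] + B[0][1] = 2 + 5 = 7, A[0][1] + B[1][1] = -5 + 7 = 2, A[0][2] + B[2][1] = 9 + -5 = 4) = 2 (attained at k = 1)
  C[0][2] = min over k of (A[0][0] + B[0][2] = 2 + 1 = 3, A[0][1] + B[1][2] = -5 + 1 = -4, A[0][2] + B[2][2] = 9 + -1 = 8) = -4 (attained at k = 1)
  C[1][0] = min over k of (A[1][0] + B[0][0] = -4 + -4 = -8, A[1][1] + B[1][0] = 0 + 7 = 7, A[1][2] + B[2][0] = 8 + 10 = 18) = -8 (attained at k = 0)
  C[1][1] = min over k of (A[1][0] + B[0][1] = -4 + 5 = 1, A[1][1] + B[1][1] = 0 + 7 = 7, A[1][2] + B[2][1] = 8 + -5 = 3) = 1 (attained at k = 0)
  C[1][2] = min over k of (A[1][0] + B[0][2] = -4 + 1 = -3, A[1][1] + B[1][2] = 0 + 1 = 1, A[1][2] + B[2][2] = 8 + -1 = 7) = -3 (attained at k = 0)
  C[2][0] = min over k of (A[2][0] + B[0][0] = 10 + -4 = 6, A[2][1] + B[1][0] = 1 + 7 = 8, A[2][2] + B[2][0] = 9 + 10 = 19) = 6 (attained at k = 0)
  C[2][1] = min over k of (A[2][0] + B[0][1] = 10 + 5 = 15, A[2][1] + B[1][1] = 1 + 7 = 8, A[2][2] + B[2][1] = 9 + -5 = 4) = 4 (attained at k = 2)
  C[2][2] = min over k of (A[2][0] + B[0][2] = 10 + 1 = 11, A[2][1] + B[1][2] = 1 + 1 = 2, A[2][2] + B[2][2] = 9 + -1 = 8) = 2 (attained at k = 1)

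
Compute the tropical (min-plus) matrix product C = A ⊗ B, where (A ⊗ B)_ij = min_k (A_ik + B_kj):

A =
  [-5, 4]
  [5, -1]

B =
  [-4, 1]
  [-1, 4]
A ⊗ B =
  [-9, -4]
  [-2, 3]

Apply the min-plus product entry-by-entry:
  C[0][0] = min over k of (A[0][0] + B[0][0] = -5 + -4 = -9, A[0][1] + B[1][0] = 4 + -1 = 3) = -9 (attained at k = 0)
  C[0][1] = min over k of (A[0][0] + B[0][1] = -5 + 1 = -4, A[0][1] + B[1][1] = 4 + 4 = 8) = -4 (attained at k = 0)
  C[1][0] = min over k of (A[1][0] + B[0][0] = 5 + -4 = 1, A[1][1] + B[1][0] = -1 + -1 = -2) = -2 (attained at k = 1)
  C[1][1] = min over k of (A[1][0] + B[0][1] = 5 + 1 = 6, A[1][1] + B[1][1] = -1 + 4 = 3) = 3 (attained at k = 1)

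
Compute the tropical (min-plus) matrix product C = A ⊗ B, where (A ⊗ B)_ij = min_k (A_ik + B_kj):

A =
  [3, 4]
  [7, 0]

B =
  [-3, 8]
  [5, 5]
A ⊗ B =
  [0, 9]
  [4, 5]

Apply the min-plus product entry-by-entry:
  C[0][0] = min over k of (A[0][0] + B[0][0] = 3 + -3 = 0, A[0][1] + B[1][0] = 4 + 5 = 9) = 0 (attained at k = 0)
  C[0][1] = min over k of (A[0][0] + B[0][1] = 3 + 8 = 11, A[0][1] + B[1][1] = 4 + 5 = 9) = 9 (attained at k = 1)
  C[1][0] = min over k of (A[1][0] + B[0][0] = 7 + -3 = 4, A[1][1] + B[1][0] = 0 + 5 = 5) = 4 (attained at k = 0)
  C[1][1] = min over k of (A[1][0] + B[0][1] = 7 + 8 = 15, A[1][1] + B[1][1] = 0 + 5 = 5) = 5 (attained at k = 1)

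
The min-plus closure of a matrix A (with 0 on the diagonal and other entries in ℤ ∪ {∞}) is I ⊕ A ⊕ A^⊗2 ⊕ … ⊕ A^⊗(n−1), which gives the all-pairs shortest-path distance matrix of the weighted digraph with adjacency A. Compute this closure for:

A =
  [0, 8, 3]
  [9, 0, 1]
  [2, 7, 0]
Closure =
  [0, 8, 3]
  [3, 0, 1]
  [2, 7, 0]

This is the Floyd-Warshall all-pairs shortest-path computation. For each intermediate vertex k = 0, 1, …, 2, update dist[i][j] ← min(dist[i][j], dist[i][k] + dist[k][j]). The final matrix gives, for each (i, j), the minimum total weight of any directed path from i to j (possibly empty when i = j).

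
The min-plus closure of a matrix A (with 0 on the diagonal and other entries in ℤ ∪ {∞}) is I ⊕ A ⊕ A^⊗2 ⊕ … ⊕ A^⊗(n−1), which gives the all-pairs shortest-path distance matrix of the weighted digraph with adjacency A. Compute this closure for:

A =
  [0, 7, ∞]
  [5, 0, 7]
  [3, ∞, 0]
Closure =
  [0, 7, 14]
  [5, 0, 7]
  [3, 10, 0]

This is the Floyd-Warshall all-pairs shortest-path computation. For each intermediate vertex k = 0, 1, …, 2, update dist[i][j] ← min(dist[i][j], dist[i][k] + dist[k][j]). The final matrix gives, for each (i, j), the minimum total weight of any directed path from i to j (possibly empty when i = j).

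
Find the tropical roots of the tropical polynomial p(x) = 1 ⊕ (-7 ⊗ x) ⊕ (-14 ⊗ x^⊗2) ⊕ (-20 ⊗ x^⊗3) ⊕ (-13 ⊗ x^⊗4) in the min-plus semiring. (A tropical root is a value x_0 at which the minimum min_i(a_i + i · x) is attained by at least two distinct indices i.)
Roots: {-7, 6, 7, 8}

Each tropical root is a break point of the lower envelope of the lines y = a_i + i · x (there are 5 lines, with slopes 0, 1, ..., 4). Only the lines that attain the minimum somewhere contribute to roots; other lines are dominated. Here the surviving (envelope) indices are i = 4, i = 3, i = 2, i = 1, i = 0.
Intersections between consecutive envelope lines give the roots: for adjacent envelope indices i < j the intersection is x = (a_i − a_j) / (j − i). Reading off the sorted break points: {-7, 6, 7, 8}.
Verification: at each break x_0, at least two indices attain the minimum of min_i(a_i + i · x_0).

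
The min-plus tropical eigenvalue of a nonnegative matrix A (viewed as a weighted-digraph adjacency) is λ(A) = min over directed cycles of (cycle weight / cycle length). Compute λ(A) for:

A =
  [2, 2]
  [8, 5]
λ(A) = 2

Enumerate directed cycles and compute their means (weight / length). Sample:
  cycle 0 → 0: weight = 2, length = 1, mean = 2/1 ≈ 2.000
  cycle 1 → 1: weight = 5, length = 1, mean = 5/1 ≈ 5.000
  cycle 0 → 1 → 0: weight = 10, length = 2, mean = 10/2 ≈ 5.000
  cycle 1 → 0 → 1: weight = 10, length = 2, mean = 10/2 ≈ 5.000
Minimum mean = 2.000, attained e.g. along the cycle 0 → 0 with weight 2 and length 1. So λ(A) = 2/1 = 2.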